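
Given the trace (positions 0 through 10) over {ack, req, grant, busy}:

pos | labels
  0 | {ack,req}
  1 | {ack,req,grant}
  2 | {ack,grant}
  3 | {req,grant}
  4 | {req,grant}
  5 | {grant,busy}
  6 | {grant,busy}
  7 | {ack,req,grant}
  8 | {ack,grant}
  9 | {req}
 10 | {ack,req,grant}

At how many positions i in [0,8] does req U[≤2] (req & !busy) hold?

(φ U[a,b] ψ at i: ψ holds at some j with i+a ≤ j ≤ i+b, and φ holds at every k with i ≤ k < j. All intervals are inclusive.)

Evaluate at each i in [0,8]:
  i=0: ✓ (rhs at j=0)
  i=1: ✓ (rhs at j=1)
  i=2: ✗ (lhs fails at k=2 before rhs at j=3)
  i=3: ✓ (rhs at j=3)
  i=4: ✓ (rhs at j=4)
  i=5: ✗ (lhs fails at k=5 before rhs at j=7)
  i=6: ✗ (lhs fails at k=6 before rhs at j=7)
  i=7: ✓ (rhs at j=7)
  i=8: ✗ (lhs fails at k=8 before rhs at j=9)
Positions where it holds: {0, 1, 3, 4, 7} → 5.

5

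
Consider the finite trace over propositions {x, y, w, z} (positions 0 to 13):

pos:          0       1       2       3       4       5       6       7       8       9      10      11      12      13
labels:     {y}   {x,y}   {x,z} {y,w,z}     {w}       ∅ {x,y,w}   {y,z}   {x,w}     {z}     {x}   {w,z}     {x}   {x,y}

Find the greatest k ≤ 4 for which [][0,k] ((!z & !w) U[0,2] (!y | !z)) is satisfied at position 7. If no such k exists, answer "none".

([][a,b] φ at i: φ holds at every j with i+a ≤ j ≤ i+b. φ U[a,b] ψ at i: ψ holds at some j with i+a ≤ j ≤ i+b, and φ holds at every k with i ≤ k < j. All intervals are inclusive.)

((!z & !w) U[0,2] (!y | !z)) must hold from j=7 onward; find where it first fails.
  j=7: fails → no k works.

none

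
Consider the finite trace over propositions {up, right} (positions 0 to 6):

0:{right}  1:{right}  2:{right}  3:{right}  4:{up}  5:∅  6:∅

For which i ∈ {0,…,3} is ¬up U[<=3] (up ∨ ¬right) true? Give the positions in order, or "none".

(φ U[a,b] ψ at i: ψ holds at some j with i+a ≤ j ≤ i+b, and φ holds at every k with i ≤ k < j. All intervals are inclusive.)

1, 2, 3

Evaluate at each i in [0,3]:
  i=0: ✗ (no rhs in [0,3])
  i=1: ✓ (rhs at j=4; lhs holds on [1,3])
  i=2: ✓ (rhs at j=4; lhs holds on [2,3])
  i=3: ✓ (rhs at j=4; lhs holds on [3,3])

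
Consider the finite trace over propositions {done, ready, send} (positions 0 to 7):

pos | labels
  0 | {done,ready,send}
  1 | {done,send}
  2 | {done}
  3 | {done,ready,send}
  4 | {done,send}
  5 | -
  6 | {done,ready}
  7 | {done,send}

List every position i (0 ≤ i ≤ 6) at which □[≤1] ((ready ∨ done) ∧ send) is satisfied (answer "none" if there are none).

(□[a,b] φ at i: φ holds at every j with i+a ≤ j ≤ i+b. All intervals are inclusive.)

Evaluate at each i in [0,6]:
  i=0: ✓ (all of [0,1])
  i=1: ✗ (fails at j=2)
  i=2: ✗ (fails at j=2)
  i=3: ✓ (all of [3,4])
  i=4: ✗ (fails at j=5)
  i=5: ✗ (fails at j=5)
  i=6: ✗ (fails at j=6)

0, 3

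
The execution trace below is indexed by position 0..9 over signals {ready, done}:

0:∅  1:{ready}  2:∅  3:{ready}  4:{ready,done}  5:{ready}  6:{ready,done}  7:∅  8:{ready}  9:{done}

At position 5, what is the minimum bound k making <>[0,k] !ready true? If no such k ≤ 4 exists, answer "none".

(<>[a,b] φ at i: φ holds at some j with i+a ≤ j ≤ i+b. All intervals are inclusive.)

Scan j = 5,6,… for !ready:
  j=5: fails
  j=6: fails
  j=7: holds
First hit at j=7, so smallest k = 7-5 = 2.

2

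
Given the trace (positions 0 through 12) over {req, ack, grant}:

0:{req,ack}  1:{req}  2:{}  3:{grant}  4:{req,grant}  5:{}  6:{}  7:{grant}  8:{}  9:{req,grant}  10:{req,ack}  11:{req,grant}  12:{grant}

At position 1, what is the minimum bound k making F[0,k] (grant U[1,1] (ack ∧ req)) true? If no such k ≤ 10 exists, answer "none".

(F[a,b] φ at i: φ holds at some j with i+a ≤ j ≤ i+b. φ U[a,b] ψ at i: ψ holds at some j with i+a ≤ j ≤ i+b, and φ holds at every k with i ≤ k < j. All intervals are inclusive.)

8

Scan j = 1,2,… for (grant U[1,1] (ack ∧ req)):
  j=1: fails
  j=2: fails
  j=3: fails
  j=4: fails
  j=5: fails
  j=6: fails
  j=7: fails
  j=8: fails
  j=9: holds
First hit at j=9, so smallest k = 9-1 = 8.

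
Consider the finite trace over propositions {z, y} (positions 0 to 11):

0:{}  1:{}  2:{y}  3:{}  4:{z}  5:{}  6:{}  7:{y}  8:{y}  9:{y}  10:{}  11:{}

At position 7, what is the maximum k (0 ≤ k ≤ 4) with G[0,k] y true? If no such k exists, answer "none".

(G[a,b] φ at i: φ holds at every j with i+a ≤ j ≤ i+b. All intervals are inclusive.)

2

y must hold from j=7 onward; find where it first fails.
  j=7: holds
  j=8: holds
  j=9: holds
  j=10: fails
Holds on [7,9], so largest k = 2.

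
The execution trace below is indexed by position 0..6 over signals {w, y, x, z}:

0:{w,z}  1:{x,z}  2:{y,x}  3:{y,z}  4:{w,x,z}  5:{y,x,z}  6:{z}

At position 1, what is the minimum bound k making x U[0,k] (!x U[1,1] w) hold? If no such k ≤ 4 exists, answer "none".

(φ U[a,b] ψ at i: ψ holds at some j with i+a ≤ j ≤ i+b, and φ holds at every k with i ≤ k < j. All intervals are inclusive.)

2

Need earliest j ≥ 1 with (!x U[1,1] w), and x at every k in [1,j-1].
  j=1: rhs fails.
  j=2: rhs fails.
  j=3: rhs holds; lhs holds on [1,2]. k = 2.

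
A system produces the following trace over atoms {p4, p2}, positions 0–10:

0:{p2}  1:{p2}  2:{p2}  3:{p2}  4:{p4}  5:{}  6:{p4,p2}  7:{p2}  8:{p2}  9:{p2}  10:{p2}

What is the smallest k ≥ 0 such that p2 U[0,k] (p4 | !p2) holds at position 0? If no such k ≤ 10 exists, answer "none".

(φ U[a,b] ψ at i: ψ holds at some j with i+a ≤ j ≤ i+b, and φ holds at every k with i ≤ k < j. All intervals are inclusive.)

Need earliest j ≥ 0 with (p4 | !p2), and p2 at every k in [0,j-1].
  j=0: rhs fails.
  j=1: rhs fails.
  j=2: rhs fails.
  j=3: rhs fails.
  j=4: rhs holds; lhs holds on [0,3]. k = 4.

4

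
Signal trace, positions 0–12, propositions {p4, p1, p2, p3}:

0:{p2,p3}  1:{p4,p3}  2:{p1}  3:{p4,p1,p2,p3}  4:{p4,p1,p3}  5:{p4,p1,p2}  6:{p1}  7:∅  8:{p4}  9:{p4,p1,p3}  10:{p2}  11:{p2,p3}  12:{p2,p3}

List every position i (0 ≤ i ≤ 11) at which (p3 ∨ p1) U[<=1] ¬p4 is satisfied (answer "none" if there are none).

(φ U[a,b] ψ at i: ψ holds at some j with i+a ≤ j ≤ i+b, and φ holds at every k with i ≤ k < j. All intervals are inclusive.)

0, 1, 2, 5, 6, 7, 9, 10, 11

Evaluate at each i in [0,11]:
  i=0: ✓ (rhs at j=0)
  i=1: ✓ (rhs at j=2; lhs holds on [1,1])
  i=2: ✓ (rhs at j=2)
  i=3: ✗ (no rhs in [3,4])
  i=4: ✗ (no rhs in [4,5])
  i=5: ✓ (rhs at j=6; lhs holds on [5,5])
  i=6: ✓ (rhs at j=6)
  i=7: ✓ (rhs at j=7)
  i=8: ✗ (no rhs in [8,9])
  i=9: ✓ (rhs at j=10; lhs holds on [9,9])
  i=10: ✓ (rhs at j=10)
  i=11: ✓ (rhs at j=11)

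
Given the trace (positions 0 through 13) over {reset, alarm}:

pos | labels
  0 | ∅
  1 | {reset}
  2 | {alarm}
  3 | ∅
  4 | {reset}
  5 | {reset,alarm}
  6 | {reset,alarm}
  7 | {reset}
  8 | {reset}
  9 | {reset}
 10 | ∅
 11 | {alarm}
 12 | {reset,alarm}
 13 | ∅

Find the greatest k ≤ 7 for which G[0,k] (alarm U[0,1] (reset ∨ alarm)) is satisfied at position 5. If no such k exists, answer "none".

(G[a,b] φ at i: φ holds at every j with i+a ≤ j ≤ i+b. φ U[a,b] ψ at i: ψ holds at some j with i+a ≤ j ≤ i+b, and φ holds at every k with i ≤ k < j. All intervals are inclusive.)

4

(alarm U[0,1] (reset ∨ alarm)) must hold from j=5 onward; find where it first fails.
  j=5: holds
  j=6: holds
  j=7: holds
  j=8: holds
  j=9: holds
  j=10: fails
Holds on [5,9], so largest k = 4.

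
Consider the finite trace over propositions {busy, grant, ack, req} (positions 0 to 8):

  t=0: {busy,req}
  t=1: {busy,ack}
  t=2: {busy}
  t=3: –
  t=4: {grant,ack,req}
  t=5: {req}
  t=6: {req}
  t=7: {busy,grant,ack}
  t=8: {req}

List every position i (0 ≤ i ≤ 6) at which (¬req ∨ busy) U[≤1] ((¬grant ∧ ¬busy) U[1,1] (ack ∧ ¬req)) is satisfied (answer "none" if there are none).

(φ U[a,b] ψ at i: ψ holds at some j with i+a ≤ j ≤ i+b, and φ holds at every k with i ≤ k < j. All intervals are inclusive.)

6

Evaluate at each i in [0,6]:
  i=0: ✗ (no rhs in [0,1])
  i=1: ✗ (no rhs in [1,2])
  i=2: ✗ (no rhs in [2,3])
  i=3: ✗ (no rhs in [3,4])
  i=4: ✗ (no rhs in [4,5])
  i=5: ✗ (lhs fails at k=5 before rhs at j=6)
  i=6: ✓ (rhs at j=6)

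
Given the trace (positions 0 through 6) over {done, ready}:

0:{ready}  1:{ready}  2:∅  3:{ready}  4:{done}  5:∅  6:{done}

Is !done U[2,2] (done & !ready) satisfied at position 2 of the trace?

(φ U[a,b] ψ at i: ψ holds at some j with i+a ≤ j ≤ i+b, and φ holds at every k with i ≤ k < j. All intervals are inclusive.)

Yes

Need some j in [4,4] with (done & !ready), and !done at every k in [2,j-1].
  j=4: (done & !ready) holds; !done holds at every k in [2,3] → satisfied.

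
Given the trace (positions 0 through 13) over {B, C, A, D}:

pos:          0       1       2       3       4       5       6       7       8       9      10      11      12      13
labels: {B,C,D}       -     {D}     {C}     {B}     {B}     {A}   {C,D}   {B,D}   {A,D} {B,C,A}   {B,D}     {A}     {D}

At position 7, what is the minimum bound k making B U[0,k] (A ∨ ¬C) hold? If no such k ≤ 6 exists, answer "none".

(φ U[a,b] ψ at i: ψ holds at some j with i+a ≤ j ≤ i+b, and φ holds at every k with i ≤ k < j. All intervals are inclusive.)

Need earliest j ≥ 7 with (A ∨ ¬C), and B at every k in [7,j-1].
  j=7: rhs fails.
  j=8: rhs holds but lhs fails at k=7.
  j=9: rhs holds but lhs fails at k=7.
  j=10: rhs holds but lhs fails at k=7.
  j=11: rhs holds but lhs fails at k=7.
  j=12: rhs holds but lhs fails at k=7.
  j=13: rhs holds but lhs fails at k=7.
No witness within the range → none.

none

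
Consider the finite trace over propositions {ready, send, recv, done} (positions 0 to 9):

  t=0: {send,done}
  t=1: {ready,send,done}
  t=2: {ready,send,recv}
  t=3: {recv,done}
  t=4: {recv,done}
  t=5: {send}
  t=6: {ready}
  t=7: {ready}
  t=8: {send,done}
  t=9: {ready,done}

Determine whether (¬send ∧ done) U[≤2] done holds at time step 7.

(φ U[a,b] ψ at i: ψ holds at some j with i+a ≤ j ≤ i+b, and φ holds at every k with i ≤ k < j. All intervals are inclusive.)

Need some j in [7,9] with done, and (¬send ∧ done) at every k in [7,j-1].
  j=7: done false.
  j=8: done holds, but (¬send ∧ done) fails at k=7 → not this j.
  j=9: done holds, but (¬send ∧ done) fails at k=7 → not this j.
No j in the window works → until fails.

No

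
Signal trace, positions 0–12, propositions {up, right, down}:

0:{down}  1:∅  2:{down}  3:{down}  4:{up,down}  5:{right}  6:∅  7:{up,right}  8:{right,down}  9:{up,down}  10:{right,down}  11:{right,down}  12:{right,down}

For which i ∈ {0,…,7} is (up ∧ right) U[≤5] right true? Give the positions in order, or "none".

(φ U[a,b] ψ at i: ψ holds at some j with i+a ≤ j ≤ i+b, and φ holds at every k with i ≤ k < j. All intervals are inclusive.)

Evaluate at each i in [0,7]:
  i=0: ✗ (lhs fails at k=0 before rhs at j=5)
  i=1: ✗ (lhs fails at k=1 before rhs at j=5)
  i=2: ✗ (lhs fails at k=2 before rhs at j=5)
  i=3: ✗ (lhs fails at k=3 before rhs at j=5)
  i=4: ✗ (lhs fails at k=4 before rhs at j=5)
  i=5: ✓ (rhs at j=5)
  i=6: ✗ (lhs fails at k=6 before rhs at j=7)
  i=7: ✓ (rhs at j=7)

5, 7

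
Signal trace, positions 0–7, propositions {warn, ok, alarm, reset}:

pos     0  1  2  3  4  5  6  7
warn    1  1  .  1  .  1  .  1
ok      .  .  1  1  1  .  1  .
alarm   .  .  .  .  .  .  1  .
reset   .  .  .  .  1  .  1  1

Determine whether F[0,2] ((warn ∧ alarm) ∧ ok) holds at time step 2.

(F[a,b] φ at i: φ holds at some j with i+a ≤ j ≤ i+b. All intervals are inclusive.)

Does not hold

Check ((warn ∧ alarm) ∧ ok) at each j in [2,4]:
  j=2: false
  j=3: false
  j=4: false
No position in the window satisfies it → formula fails.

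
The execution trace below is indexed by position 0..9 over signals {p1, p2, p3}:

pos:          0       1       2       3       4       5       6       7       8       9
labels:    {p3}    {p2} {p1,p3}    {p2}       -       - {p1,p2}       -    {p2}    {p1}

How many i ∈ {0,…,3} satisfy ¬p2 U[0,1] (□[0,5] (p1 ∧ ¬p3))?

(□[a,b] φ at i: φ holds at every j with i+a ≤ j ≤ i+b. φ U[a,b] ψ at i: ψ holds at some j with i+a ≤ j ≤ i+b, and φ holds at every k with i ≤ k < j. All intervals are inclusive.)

Evaluate at each i in [0,3]:
  i=0: ✗ (no rhs in [0,1])
  i=1: ✗ (no rhs in [1,2])
  i=2: ✗ (no rhs in [2,3])
  i=3: ✗ (no rhs in [3,4])
Positions where it holds: {} → 0.

0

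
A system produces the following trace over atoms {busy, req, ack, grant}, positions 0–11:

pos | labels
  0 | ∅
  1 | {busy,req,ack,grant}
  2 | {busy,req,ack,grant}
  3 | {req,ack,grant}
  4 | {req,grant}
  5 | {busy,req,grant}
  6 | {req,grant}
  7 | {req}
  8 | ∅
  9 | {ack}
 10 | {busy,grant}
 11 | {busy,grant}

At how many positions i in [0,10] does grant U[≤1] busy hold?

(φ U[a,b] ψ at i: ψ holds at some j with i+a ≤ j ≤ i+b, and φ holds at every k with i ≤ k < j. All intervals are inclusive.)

Evaluate at each i in [0,10]:
  i=0: ✗ (lhs fails at k=0 before rhs at j=1)
  i=1: ✓ (rhs at j=1)
  i=2: ✓ (rhs at j=2)
  i=3: ✗ (no rhs in [3,4])
  i=4: ✓ (rhs at j=5; lhs holds on [4,4])
  i=5: ✓ (rhs at j=5)
  i=6: ✗ (no rhs in [6,7])
  i=7: ✗ (no rhs in [7,8])
  i=8: ✗ (no rhs in [8,9])
  i=9: ✗ (lhs fails at k=9 before rhs at j=10)
  i=10: ✓ (rhs at j=10)
Positions where it holds: {1, 2, 4, 5, 10} → 5.

5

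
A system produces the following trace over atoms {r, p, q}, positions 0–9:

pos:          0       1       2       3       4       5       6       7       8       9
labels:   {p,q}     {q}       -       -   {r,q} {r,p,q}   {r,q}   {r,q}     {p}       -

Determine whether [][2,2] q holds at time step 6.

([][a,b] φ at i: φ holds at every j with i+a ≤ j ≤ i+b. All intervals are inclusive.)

No

Check q at every j in [8,8]:
  j=8: false
Fails at j=8 → formula fails.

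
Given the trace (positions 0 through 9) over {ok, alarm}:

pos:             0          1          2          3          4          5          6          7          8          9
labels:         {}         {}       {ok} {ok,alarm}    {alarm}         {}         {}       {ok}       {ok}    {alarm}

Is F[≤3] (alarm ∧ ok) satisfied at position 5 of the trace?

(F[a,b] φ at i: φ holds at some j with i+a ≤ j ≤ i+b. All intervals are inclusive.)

Check (alarm ∧ ok) at each j in [5,8]:
  j=5: false
  j=6: false
  j=7: false
  j=8: false
No position in the window satisfies it → formula fails.

No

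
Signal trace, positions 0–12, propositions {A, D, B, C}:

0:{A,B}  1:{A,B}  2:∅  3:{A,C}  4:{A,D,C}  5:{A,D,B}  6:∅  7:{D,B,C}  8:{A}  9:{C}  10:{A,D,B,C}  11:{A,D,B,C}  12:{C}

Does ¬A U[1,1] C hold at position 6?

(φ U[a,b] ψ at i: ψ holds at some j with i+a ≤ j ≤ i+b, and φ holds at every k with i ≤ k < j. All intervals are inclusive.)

Need some j in [7,7] with C, and ¬A at every k in [6,j-1].
  j=7: C holds; ¬A holds at every k in [6,6] → satisfied.

Holds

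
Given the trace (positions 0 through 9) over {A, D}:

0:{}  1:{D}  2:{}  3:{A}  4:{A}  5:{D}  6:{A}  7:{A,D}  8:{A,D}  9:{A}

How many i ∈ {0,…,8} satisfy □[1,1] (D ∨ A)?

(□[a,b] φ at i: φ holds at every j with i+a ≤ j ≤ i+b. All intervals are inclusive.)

8

Evaluate at each i in [0,8]:
  i=0: ✓ (all of [1,1])
  i=1: ✗ (fails at j=2)
  i=2: ✓ (all of [3,3])
  i=3: ✓ (all of [4,4])
  i=4: ✓ (all of [5,5])
  i=5: ✓ (all of [6,6])
  i=6: ✓ (all of [7,7])
  i=7: ✓ (all of [8,8])
  i=8: ✓ (all of [9,9])
Positions where it holds: {0, 2, 3, 4, 5, 6, 7, 8} → 8.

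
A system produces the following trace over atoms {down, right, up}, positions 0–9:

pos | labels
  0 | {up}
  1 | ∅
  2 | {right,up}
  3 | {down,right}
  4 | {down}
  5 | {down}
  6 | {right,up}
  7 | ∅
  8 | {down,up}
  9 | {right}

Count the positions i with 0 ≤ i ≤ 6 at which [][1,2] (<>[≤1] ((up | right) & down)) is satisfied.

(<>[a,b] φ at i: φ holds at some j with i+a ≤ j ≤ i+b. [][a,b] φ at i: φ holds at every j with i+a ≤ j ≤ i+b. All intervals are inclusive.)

2

Evaluate at each i in [0,6]:
  i=0: ✗ (fails at j=1)
  i=1: ✓ (all of [2,3])
  i=2: ✗ (fails at j=4)
  i=3: ✗ (fails at j=4)
  i=4: ✗ (fails at j=5)
  i=5: ✗ (fails at j=6)
  i=6: ✓ (all of [7,8])
Positions where it holds: {1, 6} → 2.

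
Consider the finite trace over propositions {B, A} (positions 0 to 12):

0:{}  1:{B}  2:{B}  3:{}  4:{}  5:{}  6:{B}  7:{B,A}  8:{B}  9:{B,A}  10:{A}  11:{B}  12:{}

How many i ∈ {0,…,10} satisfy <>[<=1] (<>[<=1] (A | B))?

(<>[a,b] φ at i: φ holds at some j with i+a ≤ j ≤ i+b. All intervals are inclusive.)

Evaluate at each i in [0,10]:
  i=0: ✓ (witness j=0)
  i=1: ✓ (witness j=1)
  i=2: ✓ (witness j=2)
  i=3: ✗ (none in [3,4])
  i=4: ✓ (witness j=5)
  i=5: ✓ (witness j=5)
  i=6: ✓ (witness j=6)
  i=7: ✓ (witness j=7)
  i=8: ✓ (witness j=8)
  i=9: ✓ (witness j=9)
  i=10: ✓ (witness j=10)
Positions where it holds: {0, 1, 2, 4, 5, 6, 7, 8, 9, 10} → 10.

10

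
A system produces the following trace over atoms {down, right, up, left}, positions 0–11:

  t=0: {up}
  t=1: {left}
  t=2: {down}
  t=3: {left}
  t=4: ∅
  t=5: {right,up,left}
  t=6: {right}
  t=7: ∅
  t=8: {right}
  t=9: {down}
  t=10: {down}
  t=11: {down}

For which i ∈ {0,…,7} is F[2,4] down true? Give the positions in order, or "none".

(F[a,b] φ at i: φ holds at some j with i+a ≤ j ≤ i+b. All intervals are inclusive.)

0, 5, 6, 7

Evaluate at each i in [0,7]:
  i=0: ✓ (witness j=2)
  i=1: ✗ (none in [3,5])
  i=2: ✗ (none in [4,6])
  i=3: ✗ (none in [5,7])
  i=4: ✗ (none in [6,8])
  i=5: ✓ (witness j=9)
  i=6: ✓ (witness j=9)
  i=7: ✓ (witness j=9)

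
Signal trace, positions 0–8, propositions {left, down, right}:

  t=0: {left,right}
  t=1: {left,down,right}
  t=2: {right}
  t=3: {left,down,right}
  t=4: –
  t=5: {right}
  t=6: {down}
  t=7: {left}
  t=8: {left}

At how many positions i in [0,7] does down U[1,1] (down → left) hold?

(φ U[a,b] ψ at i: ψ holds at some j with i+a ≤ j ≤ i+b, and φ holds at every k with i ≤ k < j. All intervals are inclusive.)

3

Evaluate at each i in [0,7]:
  i=0: ✗ (lhs fails at k=0 before rhs at j=1)
  i=1: ✓ (rhs at j=2; lhs holds on [1,1])
  i=2: ✗ (lhs fails at k=2 before rhs at j=3)
  i=3: ✓ (rhs at j=4; lhs holds on [3,3])
  i=4: ✗ (lhs fails at k=4 before rhs at j=5)
  i=5: ✗ (no rhs in [6,6])
  i=6: ✓ (rhs at j=7; lhs holds on [6,6])
  i=7: ✗ (lhs fails at k=7 before rhs at j=8)
Positions where it holds: {1, 3, 6} → 3.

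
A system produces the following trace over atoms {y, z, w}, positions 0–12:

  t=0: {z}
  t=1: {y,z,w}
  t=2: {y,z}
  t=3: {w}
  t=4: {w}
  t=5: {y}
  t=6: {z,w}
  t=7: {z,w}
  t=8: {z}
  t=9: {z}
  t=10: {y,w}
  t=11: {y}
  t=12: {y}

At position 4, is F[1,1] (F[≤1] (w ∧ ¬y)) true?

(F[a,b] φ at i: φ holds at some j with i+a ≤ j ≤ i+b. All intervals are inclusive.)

Check F[≤1] (w ∧ ¬y) at each j in [5,5]:
  j=5: holds (witness at 6)
Found at j=5 → formula holds.

True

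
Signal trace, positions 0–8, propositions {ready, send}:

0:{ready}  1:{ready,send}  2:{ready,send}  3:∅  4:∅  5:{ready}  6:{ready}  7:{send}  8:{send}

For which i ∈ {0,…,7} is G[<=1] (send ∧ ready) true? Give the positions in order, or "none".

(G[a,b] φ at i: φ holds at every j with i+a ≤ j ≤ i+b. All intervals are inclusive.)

Evaluate at each i in [0,7]:
  i=0: ✗ (fails at j=0)
  i=1: ✓ (all of [1,2])
  i=2: ✗ (fails at j=3)
  i=3: ✗ (fails at j=3)
  i=4: ✗ (fails at j=4)
  i=5: ✗ (fails at j=5)
  i=6: ✗ (fails at j=6)
  i=7: ✗ (fails at j=7)

1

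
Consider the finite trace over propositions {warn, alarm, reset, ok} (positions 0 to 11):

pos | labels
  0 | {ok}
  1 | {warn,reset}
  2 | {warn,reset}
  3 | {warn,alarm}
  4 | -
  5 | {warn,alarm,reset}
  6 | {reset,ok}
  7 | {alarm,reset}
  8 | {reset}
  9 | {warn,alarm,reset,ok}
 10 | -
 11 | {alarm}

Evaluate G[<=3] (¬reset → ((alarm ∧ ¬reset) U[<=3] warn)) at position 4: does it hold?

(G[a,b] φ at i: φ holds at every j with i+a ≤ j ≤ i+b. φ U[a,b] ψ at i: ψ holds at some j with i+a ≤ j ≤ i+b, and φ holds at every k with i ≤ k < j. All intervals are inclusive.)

False

Check (¬reset → ((alarm ∧ ¬reset) U[<=3] warn)) at every j in [4,7]:
  j=4: antecedent true; consequent fails → ✗
  j=5: antecedent false → ✓
  j=6: antecedent false → ✓
  j=7: antecedent false → ✓
Fails at j=4 → formula fails.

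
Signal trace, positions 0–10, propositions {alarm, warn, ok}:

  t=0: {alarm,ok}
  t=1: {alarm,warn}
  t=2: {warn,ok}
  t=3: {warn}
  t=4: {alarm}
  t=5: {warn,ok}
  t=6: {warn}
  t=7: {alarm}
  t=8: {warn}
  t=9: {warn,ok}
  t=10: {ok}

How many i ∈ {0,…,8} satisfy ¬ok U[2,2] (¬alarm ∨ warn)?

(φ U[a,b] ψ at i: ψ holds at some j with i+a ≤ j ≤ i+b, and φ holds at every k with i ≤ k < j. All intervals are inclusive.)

3

Evaluate at each i in [0,8]:
  i=0: ✗ (lhs fails at k=0 before rhs at j=2)
  i=1: ✗ (lhs fails at k=2 before rhs at j=3)
  i=2: ✗ (no rhs in [4,4])
  i=3: ✓ (rhs at j=5; lhs holds on [3,4])
  i=4: ✗ (lhs fails at k=5 before rhs at j=6)
  i=5: ✗ (no rhs in [7,7])
  i=6: ✓ (rhs at j=8; lhs holds on [6,7])
  i=7: ✓ (rhs at j=9; lhs holds on [7,8])
  i=8: ✗ (lhs fails at k=9 before rhs at j=10)
Positions where it holds: {3, 6, 7} → 3.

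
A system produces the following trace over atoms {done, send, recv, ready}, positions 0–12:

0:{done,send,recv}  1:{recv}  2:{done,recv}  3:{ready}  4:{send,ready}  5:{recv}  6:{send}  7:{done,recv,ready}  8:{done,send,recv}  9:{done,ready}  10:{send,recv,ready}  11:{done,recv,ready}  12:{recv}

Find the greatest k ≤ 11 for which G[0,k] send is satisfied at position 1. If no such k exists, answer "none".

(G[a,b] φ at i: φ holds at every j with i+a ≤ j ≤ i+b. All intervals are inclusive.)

send must hold from j=1 onward; find where it first fails.
  j=1: fails → no k works.

none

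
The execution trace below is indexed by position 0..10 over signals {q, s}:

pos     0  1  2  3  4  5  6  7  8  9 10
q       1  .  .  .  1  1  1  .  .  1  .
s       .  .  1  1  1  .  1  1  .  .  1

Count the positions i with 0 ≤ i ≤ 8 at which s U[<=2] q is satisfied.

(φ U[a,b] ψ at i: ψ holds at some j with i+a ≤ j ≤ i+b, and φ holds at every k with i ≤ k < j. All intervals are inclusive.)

Evaluate at each i in [0,8]:
  i=0: ✓ (rhs at j=0)
  i=1: ✗ (no rhs in [1,3])
  i=2: ✓ (rhs at j=4; lhs holds on [2,3])
  i=3: ✓ (rhs at j=4; lhs holds on [3,3])
  i=4: ✓ (rhs at j=4)
  i=5: ✓ (rhs at j=5)
  i=6: ✓ (rhs at j=6)
  i=7: ✗ (lhs fails at k=8 before rhs at j=9)
  i=8: ✗ (lhs fails at k=8 before rhs at j=9)
Positions where it holds: {0, 2, 3, 4, 5, 6} → 6.

6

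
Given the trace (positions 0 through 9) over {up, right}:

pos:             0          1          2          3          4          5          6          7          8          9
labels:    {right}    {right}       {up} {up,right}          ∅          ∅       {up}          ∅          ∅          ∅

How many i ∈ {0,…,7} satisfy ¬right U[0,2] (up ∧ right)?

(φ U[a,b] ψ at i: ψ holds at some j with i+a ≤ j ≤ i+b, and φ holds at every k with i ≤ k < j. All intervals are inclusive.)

2

Evaluate at each i in [0,7]:
  i=0: ✗ (no rhs in [0,2])
  i=1: ✗ (lhs fails at k=1 before rhs at j=3)
  i=2: ✓ (rhs at j=3; lhs holds on [2,2])
  i=3: ✓ (rhs at j=3)
  i=4: ✗ (no rhs in [4,6])
  i=5: ✗ (no rhs in [5,7])
  i=6: ✗ (no rhs in [6,8])
  i=7: ✗ (no rhs in [7,9])
Positions where it holds: {2, 3} → 2.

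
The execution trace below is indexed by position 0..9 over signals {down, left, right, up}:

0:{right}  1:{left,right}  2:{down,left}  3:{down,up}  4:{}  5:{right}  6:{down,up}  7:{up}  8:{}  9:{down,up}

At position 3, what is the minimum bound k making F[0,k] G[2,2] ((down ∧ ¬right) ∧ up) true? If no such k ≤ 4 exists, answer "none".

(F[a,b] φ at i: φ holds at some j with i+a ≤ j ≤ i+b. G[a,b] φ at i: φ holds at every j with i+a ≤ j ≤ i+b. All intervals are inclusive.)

Scan j = 3,4,… for G[2,2] ((down ∧ ¬right) ∧ up):
  j=3: fails
  j=4: holds
First hit at j=4, so smallest k = 4-3 = 1.

1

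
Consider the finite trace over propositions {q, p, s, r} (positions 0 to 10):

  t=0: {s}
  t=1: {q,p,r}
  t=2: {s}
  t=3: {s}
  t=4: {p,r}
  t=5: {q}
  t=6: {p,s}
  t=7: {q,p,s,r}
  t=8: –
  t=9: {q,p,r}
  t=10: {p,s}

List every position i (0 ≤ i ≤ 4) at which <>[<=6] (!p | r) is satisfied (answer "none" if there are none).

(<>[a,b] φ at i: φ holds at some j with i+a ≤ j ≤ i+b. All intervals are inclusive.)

Evaluate at each i in [0,4]:
  i=0: ✓ (witness j=0)
  i=1: ✓ (witness j=1)
  i=2: ✓ (witness j=2)
  i=3: ✓ (witness j=3)
  i=4: ✓ (witness j=4)

0, 1, 2, 3, 4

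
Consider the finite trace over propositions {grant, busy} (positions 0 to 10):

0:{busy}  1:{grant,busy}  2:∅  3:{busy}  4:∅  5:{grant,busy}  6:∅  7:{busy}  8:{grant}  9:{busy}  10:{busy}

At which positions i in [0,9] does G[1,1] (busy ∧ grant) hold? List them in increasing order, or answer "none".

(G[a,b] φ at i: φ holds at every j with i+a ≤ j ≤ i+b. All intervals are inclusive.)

Evaluate at each i in [0,9]:
  i=0: ✓ (all of [1,1])
  i=1: ✗ (fails at j=2)
  i=2: ✗ (fails at j=3)
  i=3: ✗ (fails at j=4)
  i=4: ✓ (all of [5,5])
  i=5: ✗ (fails at j=6)
  i=6: ✗ (fails at j=7)
  i=7: ✗ (fails at j=8)
  i=8: ✗ (fails at j=9)
  i=9: ✗ (fails at j=10)

0, 4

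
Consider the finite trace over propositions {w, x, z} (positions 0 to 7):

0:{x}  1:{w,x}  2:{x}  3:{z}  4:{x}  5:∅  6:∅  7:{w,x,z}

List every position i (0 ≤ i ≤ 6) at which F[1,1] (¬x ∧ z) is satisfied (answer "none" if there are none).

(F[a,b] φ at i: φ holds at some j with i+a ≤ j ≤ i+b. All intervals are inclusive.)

Evaluate at each i in [0,6]:
  i=0: ✗ (none in [1,1])
  i=1: ✗ (none in [2,2])
  i=2: ✓ (witness j=3)
  i=3: ✗ (none in [4,4])
  i=4: ✗ (none in [5,5])
  i=5: ✗ (none in [6,6])
  i=6: ✗ (none in [7,7])

2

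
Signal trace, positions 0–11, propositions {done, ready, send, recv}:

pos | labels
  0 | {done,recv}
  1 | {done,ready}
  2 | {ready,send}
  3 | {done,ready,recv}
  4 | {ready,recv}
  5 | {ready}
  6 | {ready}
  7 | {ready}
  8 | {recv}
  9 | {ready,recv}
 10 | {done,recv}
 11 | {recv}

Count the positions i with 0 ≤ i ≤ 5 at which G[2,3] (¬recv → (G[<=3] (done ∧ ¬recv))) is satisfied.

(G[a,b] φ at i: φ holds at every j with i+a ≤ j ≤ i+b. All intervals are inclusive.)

1

Evaluate at each i in [0,5]:
  i=0: ✗ (fails at j=2)
  i=1: ✓ (all of [3,4])
  i=2: ✗ (fails at j=5)
  i=3: ✗ (fails at j=5)
  i=4: ✗ (fails at j=6)
  i=5: ✗ (fails at j=7)
Positions where it holds: {1} → 1.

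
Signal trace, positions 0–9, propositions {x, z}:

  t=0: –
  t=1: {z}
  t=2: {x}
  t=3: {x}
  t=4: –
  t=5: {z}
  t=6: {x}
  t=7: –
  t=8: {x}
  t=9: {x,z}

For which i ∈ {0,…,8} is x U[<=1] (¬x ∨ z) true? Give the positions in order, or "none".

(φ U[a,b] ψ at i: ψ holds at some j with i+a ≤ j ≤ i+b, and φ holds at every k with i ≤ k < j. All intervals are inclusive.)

Evaluate at each i in [0,8]:
  i=0: ✓ (rhs at j=0)
  i=1: ✓ (rhs at j=1)
  i=2: ✗ (no rhs in [2,3])
  i=3: ✓ (rhs at j=4; lhs holds on [3,3])
  i=4: ✓ (rhs at j=4)
  i=5: ✓ (rhs at j=5)
  i=6: ✓ (rhs at j=7; lhs holds on [6,6])
  i=7: ✓ (rhs at j=7)
  i=8: ✓ (rhs at j=9; lhs holds on [8,8])

0, 1, 3, 4, 5, 6, 7, 8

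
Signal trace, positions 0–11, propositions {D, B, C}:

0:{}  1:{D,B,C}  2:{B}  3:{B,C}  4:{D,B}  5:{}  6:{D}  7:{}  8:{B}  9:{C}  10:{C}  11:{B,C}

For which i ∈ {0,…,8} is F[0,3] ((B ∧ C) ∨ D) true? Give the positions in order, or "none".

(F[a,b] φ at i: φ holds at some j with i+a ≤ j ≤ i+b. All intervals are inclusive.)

0, 1, 2, 3, 4, 5, 6, 8

Evaluate at each i in [0,8]:
  i=0: ✓ (witness j=1)
  i=1: ✓ (witness j=1)
  i=2: ✓ (witness j=3)
  i=3: ✓ (witness j=3)
  i=4: ✓ (witness j=4)
  i=5: ✓ (witness j=6)
  i=6: ✓ (witness j=6)
  i=7: ✗ (none in [7,10])
  i=8: ✓ (witness j=11)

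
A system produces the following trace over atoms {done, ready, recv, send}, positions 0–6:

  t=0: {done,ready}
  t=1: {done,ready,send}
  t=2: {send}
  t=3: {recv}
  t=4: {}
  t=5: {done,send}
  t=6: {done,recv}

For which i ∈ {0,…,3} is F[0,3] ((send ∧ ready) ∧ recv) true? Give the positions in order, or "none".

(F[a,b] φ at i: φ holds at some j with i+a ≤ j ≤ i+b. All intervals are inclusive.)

Evaluate at each i in [0,3]:
  i=0: ✗ (none in [0,3])
  i=1: ✗ (none in [1,4])
  i=2: ✗ (none in [2,5])
  i=3: ✗ (none in [3,6])

none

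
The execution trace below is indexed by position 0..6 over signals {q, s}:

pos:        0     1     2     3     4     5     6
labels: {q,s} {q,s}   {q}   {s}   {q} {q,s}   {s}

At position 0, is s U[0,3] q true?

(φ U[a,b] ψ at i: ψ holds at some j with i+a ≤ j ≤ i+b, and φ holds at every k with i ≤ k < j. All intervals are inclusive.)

Yes

Need some j in [0,3] with q, and s at every k in [0,j-1].
  j=0: q holds; no prefix to check → satisfied.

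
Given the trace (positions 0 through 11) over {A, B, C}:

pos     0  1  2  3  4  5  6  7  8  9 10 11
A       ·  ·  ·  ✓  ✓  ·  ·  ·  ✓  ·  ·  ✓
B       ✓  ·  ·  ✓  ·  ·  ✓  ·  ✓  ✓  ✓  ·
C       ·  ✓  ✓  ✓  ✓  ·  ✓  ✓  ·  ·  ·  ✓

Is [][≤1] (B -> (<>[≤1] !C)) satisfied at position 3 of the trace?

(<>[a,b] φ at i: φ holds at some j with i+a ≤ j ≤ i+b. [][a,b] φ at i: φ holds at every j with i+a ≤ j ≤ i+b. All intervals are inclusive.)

Does not hold

Check (B -> (<>[≤1] !C)) at every j in [3,4]:
  j=3: antecedent true; consequent fails (none in [3,4]) → ✗
  j=4: antecedent false → ✓
Fails at j=3 → formula fails.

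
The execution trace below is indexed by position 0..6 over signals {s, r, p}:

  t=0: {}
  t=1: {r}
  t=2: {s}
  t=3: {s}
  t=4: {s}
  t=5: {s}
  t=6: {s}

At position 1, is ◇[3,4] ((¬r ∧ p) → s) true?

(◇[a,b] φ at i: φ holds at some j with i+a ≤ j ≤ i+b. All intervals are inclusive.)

Yes

Check ((¬r ∧ p) → s) at each j in [4,5]:
  j=4: true
  j=5: true
Found at j=4 → formula holds.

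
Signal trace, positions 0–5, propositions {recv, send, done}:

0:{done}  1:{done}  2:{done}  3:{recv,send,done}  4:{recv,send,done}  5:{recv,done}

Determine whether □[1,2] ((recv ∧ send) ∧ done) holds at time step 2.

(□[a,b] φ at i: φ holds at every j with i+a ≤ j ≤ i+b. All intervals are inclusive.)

Check ((recv ∧ send) ∧ done) at every j in [3,4]:
  j=3: true
  j=4: true
All positions satisfy it → formula holds.

Holds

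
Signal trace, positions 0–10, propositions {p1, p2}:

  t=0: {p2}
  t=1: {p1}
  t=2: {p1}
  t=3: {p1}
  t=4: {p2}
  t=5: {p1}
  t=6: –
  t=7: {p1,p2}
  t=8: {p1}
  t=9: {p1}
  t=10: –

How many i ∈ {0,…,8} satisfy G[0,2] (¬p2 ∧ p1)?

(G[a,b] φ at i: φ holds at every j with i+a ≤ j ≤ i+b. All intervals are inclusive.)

Evaluate at each i in [0,8]:
  i=0: ✗ (fails at j=0)
  i=1: ✓ (all of [1,3])
  i=2: ✗ (fails at j=4)
  i=3: ✗ (fails at j=4)
  i=4: ✗ (fails at j=4)
  i=5: ✗ (fails at j=6)
  i=6: ✗ (fails at j=6)
  i=7: ✗ (fails at j=7)
  i=8: ✗ (fails at j=10)
Positions where it holds: {1} → 1.

1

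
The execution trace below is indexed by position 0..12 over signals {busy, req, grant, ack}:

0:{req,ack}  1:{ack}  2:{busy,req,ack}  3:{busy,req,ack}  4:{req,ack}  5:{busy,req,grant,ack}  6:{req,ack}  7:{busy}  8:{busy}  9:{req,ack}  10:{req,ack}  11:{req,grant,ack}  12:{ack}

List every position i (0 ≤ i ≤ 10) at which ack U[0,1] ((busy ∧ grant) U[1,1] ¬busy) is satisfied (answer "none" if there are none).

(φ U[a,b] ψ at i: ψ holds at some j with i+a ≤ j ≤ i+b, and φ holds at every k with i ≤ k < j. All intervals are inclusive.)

Evaluate at each i in [0,10]:
  i=0: ✗ (no rhs in [0,1])
  i=1: ✗ (no rhs in [1,2])
  i=2: ✗ (no rhs in [2,3])
  i=3: ✗ (no rhs in [3,4])
  i=4: ✓ (rhs at j=5; lhs holds on [4,4])
  i=5: ✓ (rhs at j=5)
  i=6: ✗ (no rhs in [6,7])
  i=7: ✗ (no rhs in [7,8])
  i=8: ✗ (no rhs in [8,9])
  i=9: ✗ (no rhs in [9,10])
  i=10: ✗ (no rhs in [10,11])

4, 5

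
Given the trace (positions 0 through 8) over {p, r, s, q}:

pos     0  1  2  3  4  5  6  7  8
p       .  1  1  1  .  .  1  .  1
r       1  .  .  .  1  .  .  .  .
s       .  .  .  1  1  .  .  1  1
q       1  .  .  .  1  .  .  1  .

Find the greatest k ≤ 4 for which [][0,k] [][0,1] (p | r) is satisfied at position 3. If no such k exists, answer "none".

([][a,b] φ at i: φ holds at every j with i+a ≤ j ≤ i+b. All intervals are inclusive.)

[][0,1] (p | r) must hold from j=3 onward; find where it first fails.
  j=3: holds
  j=4: fails
Holds on [3,3], so largest k = 0.

0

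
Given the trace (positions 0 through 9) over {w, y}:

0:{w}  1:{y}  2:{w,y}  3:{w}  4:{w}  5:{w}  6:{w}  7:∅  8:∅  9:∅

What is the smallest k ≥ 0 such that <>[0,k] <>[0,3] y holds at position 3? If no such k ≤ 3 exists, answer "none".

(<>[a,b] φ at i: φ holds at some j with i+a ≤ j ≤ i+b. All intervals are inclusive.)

Scan j = 3,4,… for <>[0,3] y:
  j=3: fails
  j=4: fails
  j=5: fails
  j=6: fails
No j in [3,6] satisfies it → none.

none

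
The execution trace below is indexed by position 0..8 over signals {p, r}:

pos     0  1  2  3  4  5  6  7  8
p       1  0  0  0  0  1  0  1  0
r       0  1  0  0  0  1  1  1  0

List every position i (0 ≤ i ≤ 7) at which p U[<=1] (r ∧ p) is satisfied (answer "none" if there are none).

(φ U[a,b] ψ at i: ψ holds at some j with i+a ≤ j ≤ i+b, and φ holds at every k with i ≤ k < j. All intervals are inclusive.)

Evaluate at each i in [0,7]:
  i=0: ✗ (no rhs in [0,1])
  i=1: ✗ (no rhs in [1,2])
  i=2: ✗ (no rhs in [2,3])
  i=3: ✗ (no rhs in [3,4])
  i=4: ✗ (lhs fails at k=4 before rhs at j=5)
  i=5: ✓ (rhs at j=5)
  i=6: ✗ (lhs fails at k=6 before rhs at j=7)
  i=7: ✓ (rhs at j=7)

5, 7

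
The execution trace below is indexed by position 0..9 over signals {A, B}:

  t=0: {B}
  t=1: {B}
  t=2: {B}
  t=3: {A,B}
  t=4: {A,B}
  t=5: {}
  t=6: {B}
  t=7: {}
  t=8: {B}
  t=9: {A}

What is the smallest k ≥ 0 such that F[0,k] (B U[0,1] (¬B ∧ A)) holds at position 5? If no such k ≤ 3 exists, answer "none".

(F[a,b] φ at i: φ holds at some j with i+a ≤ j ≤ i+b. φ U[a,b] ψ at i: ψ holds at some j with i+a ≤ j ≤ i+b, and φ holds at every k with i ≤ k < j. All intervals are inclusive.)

Scan j = 5,6,… for (B U[0,1] (¬B ∧ A)):
  j=5: fails
  j=6: fails
  j=7: fails
  j=8: holds
First hit at j=8, so smallest k = 8-5 = 3.

3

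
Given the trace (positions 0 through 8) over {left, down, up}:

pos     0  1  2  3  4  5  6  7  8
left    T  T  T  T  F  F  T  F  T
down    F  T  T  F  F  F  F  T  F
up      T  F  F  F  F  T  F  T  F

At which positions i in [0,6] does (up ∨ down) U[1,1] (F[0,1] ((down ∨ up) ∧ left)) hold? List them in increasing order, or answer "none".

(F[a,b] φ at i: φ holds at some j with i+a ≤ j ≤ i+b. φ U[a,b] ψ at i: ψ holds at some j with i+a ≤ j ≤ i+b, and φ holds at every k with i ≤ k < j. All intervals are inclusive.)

0, 1

Evaluate at each i in [0,6]:
  i=0: ✓ (rhs at j=1; lhs holds on [0,0])
  i=1: ✓ (rhs at j=2; lhs holds on [1,1])
  i=2: ✗ (no rhs in [3,3])
  i=3: ✗ (no rhs in [4,4])
  i=4: ✗ (no rhs in [5,5])
  i=5: ✗ (no rhs in [6,6])
  i=6: ✗ (no rhs in [7,7])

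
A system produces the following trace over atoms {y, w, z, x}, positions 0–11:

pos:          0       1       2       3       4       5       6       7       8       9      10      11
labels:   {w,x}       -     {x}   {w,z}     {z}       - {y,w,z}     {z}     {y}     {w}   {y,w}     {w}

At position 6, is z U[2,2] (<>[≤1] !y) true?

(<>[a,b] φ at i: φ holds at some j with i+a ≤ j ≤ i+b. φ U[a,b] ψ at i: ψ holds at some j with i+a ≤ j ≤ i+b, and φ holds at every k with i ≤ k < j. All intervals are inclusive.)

Need some j in [8,8] with <>[≤1] !y, and z at every k in [6,j-1].
  j=8: <>[≤1] !y holds; z holds at every k in [6,7] → satisfied.

True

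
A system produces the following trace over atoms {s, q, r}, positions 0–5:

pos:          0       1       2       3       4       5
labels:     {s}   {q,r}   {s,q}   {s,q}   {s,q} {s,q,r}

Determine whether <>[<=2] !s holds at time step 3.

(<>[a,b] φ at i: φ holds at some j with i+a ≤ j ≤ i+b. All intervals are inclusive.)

Check !s at each j in [3,5]:
  j=3: false
  j=4: false
  j=5: false
No position in the window satisfies it → formula fails.

No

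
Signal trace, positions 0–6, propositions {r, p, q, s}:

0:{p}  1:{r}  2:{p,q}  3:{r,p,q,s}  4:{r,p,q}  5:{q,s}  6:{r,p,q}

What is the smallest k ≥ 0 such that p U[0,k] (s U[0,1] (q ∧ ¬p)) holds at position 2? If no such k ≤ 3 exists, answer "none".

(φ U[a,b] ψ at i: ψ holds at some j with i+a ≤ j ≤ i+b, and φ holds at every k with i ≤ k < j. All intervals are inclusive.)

3

Need earliest j ≥ 2 with (s U[0,1] (q ∧ ¬p)), and p at every k in [2,j-1].
  j=2: rhs fails.
  j=3: rhs fails.
  j=4: rhs fails.
  j=5: rhs holds; lhs holds on [2,4]. k = 3.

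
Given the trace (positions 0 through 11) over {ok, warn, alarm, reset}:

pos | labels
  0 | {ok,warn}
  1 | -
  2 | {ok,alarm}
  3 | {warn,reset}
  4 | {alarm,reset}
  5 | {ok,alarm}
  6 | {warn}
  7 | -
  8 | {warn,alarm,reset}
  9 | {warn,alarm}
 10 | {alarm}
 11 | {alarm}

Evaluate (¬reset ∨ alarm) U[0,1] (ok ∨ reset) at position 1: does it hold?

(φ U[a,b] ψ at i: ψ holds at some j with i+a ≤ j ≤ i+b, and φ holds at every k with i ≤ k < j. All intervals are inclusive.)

Need some j in [1,2] with (ok ∨ reset), and (¬reset ∨ alarm) at every k in [1,j-1].
  j=1: (ok ∨ reset) false.
  j=2: (ok ∨ reset) holds; (¬reset ∨ alarm) holds at every k in [1,1] → satisfied.

Yes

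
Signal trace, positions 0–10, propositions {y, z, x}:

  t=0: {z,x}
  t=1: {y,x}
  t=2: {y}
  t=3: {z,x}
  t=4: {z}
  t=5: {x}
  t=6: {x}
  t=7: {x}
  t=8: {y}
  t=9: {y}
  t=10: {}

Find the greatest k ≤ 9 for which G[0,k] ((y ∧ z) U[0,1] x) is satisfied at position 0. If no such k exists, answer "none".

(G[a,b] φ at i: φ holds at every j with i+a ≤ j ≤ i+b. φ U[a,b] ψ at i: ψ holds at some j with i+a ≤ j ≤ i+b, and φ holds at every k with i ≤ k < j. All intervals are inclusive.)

((y ∧ z) U[0,1] x) must hold from j=0 onward; find where it first fails.
  j=0: holds
  j=1: holds
  j=2: fails
Holds on [0,1], so largest k = 1.

1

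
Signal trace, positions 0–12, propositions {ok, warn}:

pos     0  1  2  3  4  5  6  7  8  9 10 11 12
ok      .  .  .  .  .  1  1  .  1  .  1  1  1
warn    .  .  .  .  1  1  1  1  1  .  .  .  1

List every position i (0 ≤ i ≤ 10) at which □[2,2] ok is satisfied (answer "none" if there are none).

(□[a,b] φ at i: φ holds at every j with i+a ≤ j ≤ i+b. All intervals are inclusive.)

Evaluate at each i in [0,10]:
  i=0: ✗ (fails at j=2)
  i=1: ✗ (fails at j=3)
  i=2: ✗ (fails at j=4)
  i=3: ✓ (all of [5,5])
  i=4: ✓ (all of [6,6])
  i=5: ✗ (fails at j=7)
  i=6: ✓ (all of [8,8])
  i=7: ✗ (fails at j=9)
  i=8: ✓ (all of [10,10])
  i=9: ✓ (all of [11,11])
  i=10: ✓ (all of [12,12])

3, 4, 6, 8, 9, 10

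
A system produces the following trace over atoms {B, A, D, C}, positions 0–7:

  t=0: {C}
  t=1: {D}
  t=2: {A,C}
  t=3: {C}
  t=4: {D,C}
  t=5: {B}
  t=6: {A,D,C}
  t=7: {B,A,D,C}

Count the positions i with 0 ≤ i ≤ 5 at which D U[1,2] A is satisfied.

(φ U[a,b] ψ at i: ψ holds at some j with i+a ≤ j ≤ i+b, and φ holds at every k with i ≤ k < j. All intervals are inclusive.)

1

Evaluate at each i in [0,5]:
  i=0: ✗ (lhs fails at k=0 before rhs at j=2)
  i=1: ✓ (rhs at j=2; lhs holds on [1,1])
  i=2: ✗ (no rhs in [3,4])
  i=3: ✗ (no rhs in [4,5])
  i=4: ✗ (lhs fails at k=5 before rhs at j=6)
  i=5: ✗ (lhs fails at k=5 before rhs at j=6)
Positions where it holds: {1} → 1.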